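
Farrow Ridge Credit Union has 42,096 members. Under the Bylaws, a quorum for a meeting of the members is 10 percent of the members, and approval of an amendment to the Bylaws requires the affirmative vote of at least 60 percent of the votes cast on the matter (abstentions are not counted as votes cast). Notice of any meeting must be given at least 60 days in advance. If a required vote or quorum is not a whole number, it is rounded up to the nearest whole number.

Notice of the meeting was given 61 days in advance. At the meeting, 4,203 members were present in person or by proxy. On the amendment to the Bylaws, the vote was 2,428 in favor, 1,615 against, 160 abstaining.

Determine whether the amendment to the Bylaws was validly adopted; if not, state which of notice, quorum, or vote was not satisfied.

Invalid — quorum requirement not satisfied.

Notice: 61 days given; 60 required. Satisfied.
Quorum: 10% of 42,096 = 4,209.60, rounded up to 4,210; 4,203 present. Not satisfied.
Vote: requires three-fifths of the votes cast (4,203 − 160 abstaining = 4,043); 3/5 of 4043 = 2425.80, rounded up to 2426, so 2,426 needed; 2,428 in favor. Satisfied.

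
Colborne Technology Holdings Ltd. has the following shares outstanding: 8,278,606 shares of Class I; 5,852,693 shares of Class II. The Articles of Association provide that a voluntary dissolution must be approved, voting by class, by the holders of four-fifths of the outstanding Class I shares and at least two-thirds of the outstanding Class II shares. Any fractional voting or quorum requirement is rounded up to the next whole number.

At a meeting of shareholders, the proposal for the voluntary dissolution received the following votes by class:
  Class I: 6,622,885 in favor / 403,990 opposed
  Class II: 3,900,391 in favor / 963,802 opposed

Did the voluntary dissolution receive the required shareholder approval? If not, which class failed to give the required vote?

Not approved — the Class II shares did not give the required vote.

Class I: 4/5 of 8278606 = 6622884.80, rounded up to 6622885; 6,622,885 required, 6,622,885 in favor — approved.
Class II: 2/3 of 5852693 = 3901795.33, rounded up to 3901796; 3,901,796 required, 3,900,391 in favor — not approved.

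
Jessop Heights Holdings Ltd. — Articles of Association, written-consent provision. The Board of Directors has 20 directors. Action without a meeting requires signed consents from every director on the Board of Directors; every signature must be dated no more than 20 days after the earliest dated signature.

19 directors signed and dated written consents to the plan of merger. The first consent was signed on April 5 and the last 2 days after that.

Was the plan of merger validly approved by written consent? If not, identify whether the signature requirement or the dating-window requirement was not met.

Signatures required: the unanimous vote of 20 — unanimous means all 20, so 20 needed; 19 signed. Insufficient.
Dating window: the latest signature is 2 days after the earliest; the limit is 20 days. Within the window.

Not effective — insufficient signatures.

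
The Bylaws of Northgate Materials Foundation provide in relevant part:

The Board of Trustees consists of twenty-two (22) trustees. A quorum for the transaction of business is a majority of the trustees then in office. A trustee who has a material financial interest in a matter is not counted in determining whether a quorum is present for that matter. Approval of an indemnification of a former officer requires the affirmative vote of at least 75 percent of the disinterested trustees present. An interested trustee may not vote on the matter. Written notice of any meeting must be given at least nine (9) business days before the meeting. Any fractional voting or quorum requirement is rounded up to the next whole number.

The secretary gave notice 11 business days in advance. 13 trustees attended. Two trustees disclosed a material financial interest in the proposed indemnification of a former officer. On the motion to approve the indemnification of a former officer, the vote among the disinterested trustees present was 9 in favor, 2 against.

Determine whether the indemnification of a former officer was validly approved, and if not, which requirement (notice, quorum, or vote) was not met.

Notice: 11 business days given; 9 required (11 ≥ 9). Satisfied.
Quorum: 13 present, but the 2 interested trustees do not count, leaving 11. Quorum is 12. Not satisfied.
Vote: the indemnification of a former officer requires three-fourths of the disinterested trustees present (13 − 2 = 11). 3/4 of 11 = 8.25, rounded up to 9, so 9 affirmative votes are needed; 9 voted in favor. Satisfied. (Moot — without a quorum no business can be validly transacted.)

Invalid — quorum requirement not satisfied.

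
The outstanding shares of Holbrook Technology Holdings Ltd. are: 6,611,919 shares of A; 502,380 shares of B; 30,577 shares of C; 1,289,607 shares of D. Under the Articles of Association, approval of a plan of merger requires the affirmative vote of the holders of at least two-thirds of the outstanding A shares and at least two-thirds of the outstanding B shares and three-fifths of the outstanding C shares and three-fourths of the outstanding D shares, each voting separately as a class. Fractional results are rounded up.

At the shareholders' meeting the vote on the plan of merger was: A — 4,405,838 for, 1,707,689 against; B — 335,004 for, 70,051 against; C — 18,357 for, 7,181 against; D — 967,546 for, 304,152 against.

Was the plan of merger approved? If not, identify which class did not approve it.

Not approved — the A shares did not give the required vote.

A: 2/3 of 6611919 = 4407946; 4,407,946 required, 4,405,838 in favor — not approved.
B: 2/3 of 502380 = 334920; 334,920 required, 335,004 in favor — approved.
C: 3/5 of 30577 = 18346.20, rounded up to 18347; 18,347 required, 18,357 in favor — approved.
D: 3/4 of 1289607 = 967205.25, rounded up to 967206; 967,206 required, 967,546 in favor — approved.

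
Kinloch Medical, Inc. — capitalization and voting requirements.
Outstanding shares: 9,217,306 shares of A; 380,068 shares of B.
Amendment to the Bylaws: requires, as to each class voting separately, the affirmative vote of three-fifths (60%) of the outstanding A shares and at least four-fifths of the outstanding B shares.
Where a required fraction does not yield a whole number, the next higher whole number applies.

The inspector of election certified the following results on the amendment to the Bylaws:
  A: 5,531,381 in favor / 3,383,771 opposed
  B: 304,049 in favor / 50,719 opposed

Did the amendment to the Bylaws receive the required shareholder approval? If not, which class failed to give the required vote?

Not approved — the B shares did not give the required vote.

A: 3/5 of 9217306 = 5530383.60, rounded up to 5530384; 5,530,384 required, 5,531,381 in favor — approved.
B: 4/5 of 380068 = 304054.40, rounded up to 304055; 304,055 required, 304,049 in favor — not approved.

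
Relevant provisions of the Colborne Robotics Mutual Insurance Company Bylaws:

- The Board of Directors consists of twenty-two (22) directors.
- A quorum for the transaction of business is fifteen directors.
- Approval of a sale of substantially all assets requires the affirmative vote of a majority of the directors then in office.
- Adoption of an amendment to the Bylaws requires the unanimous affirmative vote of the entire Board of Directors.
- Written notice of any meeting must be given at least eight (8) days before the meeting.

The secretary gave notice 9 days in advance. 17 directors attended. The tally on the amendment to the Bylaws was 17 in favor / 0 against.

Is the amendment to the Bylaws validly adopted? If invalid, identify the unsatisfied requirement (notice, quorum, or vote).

Invalid — vote requirement not satisfied.

Notice: 9 days given; 8 required (9 ≥ 8). Satisfied.
Quorum: 17 present; quorum is 15. Satisfied.
Vote: the amendment to the Bylaws requires the unanimous vote of the entire Board of Directors (22). Unanimous means all 22, so 22 affirmative votes are needed; 17 voted in favor. Not satisfied.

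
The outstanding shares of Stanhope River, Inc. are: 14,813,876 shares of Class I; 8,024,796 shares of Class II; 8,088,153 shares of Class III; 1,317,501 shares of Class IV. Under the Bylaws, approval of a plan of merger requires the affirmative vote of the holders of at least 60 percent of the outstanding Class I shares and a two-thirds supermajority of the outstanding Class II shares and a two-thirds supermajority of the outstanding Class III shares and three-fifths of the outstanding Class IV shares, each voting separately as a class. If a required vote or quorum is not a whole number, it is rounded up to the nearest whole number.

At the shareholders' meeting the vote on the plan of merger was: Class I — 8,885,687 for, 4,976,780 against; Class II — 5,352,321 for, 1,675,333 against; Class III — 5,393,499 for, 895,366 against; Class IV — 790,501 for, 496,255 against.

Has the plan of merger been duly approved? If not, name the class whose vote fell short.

Not approved — the Class I shares did not give the required vote.

Class I: 3/5 of 14813876 = 8888325.60, rounded up to 8888326; 8,888,326 required, 8,885,687 in favor — not approved.
Class II: 2/3 of 8024796 = 5349864; 5,349,864 required, 5,352,321 in favor — approved.
Class III: 2/3 of 8088153 = 5392102; 5,392,102 required, 5,393,499 in favor — approved.
Class IV: 3/5 of 1317501 = 790500.60, rounded up to 790501; 790,501 required, 790,501 in favor — approved.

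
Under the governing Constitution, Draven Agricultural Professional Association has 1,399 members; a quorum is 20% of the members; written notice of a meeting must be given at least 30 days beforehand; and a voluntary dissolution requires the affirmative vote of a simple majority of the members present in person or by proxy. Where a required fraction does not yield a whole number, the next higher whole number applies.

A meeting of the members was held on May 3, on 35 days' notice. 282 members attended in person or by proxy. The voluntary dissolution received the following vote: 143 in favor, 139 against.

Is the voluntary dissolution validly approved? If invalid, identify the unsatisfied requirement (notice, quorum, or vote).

Valid — all requirements satisfied.

Notice: 35 days given; 30 required. Satisfied.
Quorum: 20% of 1,399 = 279.80, rounded up to 280; 282 present. Satisfied.
Vote: requires a majority of those present (282); a majority of 282 is 142, so 142 needed; 143 in favor. Satisfied.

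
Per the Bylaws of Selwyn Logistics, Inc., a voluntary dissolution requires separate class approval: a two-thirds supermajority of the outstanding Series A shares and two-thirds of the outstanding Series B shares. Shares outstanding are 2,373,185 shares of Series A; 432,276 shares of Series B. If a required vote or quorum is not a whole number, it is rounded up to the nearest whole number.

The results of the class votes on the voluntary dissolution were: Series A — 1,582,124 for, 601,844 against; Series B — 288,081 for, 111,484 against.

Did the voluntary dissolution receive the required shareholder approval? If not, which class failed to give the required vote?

Series A: 2/3 of 2373185 = 1582123.33, rounded up to 1582124; 1,582,124 required, 1,582,124 in favor — approved.
Series B: 2/3 of 432276 = 288184; 288,184 required, 288,081 in favor — not approved.

Not approved — the Series B shares did not give the required vote.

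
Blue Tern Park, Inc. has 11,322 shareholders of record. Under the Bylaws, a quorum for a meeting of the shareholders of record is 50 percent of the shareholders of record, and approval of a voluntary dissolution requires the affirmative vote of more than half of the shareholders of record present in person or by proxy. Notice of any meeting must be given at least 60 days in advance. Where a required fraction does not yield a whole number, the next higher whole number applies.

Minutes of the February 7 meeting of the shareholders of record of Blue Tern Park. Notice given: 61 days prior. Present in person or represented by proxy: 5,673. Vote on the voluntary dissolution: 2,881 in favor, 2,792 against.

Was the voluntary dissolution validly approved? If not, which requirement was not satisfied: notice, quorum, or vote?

Valid — all requirements satisfied.

Notice: 61 days given; 60 required. Satisfied.
Quorum: 50% of 11,322 = 5,661; 5,673 present. Satisfied.
Vote: requires a majority of those present (5,673); a majority of 5673 is 2837, so 2,837 needed; 2,881 in favor. Satisfied.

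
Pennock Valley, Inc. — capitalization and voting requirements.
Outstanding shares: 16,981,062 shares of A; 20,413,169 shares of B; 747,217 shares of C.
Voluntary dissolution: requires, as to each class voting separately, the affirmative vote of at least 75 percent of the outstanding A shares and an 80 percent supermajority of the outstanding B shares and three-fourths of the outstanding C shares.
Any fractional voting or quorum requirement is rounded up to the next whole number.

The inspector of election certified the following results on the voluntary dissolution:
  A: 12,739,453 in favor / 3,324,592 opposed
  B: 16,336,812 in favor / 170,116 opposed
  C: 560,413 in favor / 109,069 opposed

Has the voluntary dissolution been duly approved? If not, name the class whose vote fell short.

Approved — every class gave the required vote.

A: 3/4 of 16981062 = 12735796.50, rounded up to 12735797; 12,735,797 required, 12,739,453 in favor — approved.
B: 4/5 of 20413169 = 16330535.20, rounded up to 16330536; 16,330,536 required, 16,336,812 in favor — approved.
C: 3/4 of 747217 = 560412.75, rounded up to 560413; 560,413 required, 560,413 in favor — approved.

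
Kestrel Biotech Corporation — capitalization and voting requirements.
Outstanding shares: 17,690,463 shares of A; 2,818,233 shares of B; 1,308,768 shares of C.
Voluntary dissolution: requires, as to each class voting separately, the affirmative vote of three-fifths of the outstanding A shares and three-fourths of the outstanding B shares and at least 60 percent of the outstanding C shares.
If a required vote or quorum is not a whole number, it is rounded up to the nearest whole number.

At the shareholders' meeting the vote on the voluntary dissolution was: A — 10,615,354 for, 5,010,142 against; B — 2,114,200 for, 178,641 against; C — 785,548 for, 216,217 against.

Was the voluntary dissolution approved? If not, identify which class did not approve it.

A: 3/5 of 17690463 = 10614277.80, rounded up to 10614278; 10,614,278 required, 10,615,354 in favor — approved.
B: 3/4 of 2818233 = 2113674.75, rounded up to 2113675; 2,113,675 required, 2,114,200 in favor — approved.
C: 3/5 of 1308768 = 785260.80, rounded up to 785261; 785,261 required, 785,548 in favor — approved.

Approved — every class gave the required vote.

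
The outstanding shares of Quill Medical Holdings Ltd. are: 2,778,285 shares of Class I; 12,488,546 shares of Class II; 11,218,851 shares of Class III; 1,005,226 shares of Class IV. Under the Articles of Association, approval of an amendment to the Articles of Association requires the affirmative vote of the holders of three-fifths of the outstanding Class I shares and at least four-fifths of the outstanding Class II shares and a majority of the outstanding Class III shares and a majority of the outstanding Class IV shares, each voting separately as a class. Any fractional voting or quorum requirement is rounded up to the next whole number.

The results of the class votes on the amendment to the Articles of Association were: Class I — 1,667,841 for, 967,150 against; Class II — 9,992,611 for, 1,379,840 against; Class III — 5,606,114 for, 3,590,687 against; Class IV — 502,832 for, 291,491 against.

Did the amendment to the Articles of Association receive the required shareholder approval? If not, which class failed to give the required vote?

Not approved — the Class III shares did not give the required vote.

Class I: 3/5 of 2778285 = 1666971; 1,666,971 required, 1,667,841 in favor — approved.
Class II: 4/5 of 12488546 = 9990836.80, rounded up to 9990837; 9,990,837 required, 9,992,611 in favor — approved.
Class III: a majority of 11218851 is 5609426; 5,609,426 required, 5,606,114 in favor — not approved.
Class IV: a majority of 1005226 is 502614; 502,614 required, 502,832 in favor — approved.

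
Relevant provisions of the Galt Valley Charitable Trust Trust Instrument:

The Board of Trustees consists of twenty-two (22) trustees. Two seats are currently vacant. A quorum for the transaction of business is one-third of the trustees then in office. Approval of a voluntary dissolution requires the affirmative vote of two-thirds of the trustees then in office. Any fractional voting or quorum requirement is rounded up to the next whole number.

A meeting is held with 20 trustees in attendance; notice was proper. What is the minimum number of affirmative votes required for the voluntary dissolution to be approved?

The voluntary dissolution requires two-thirds of the trustees then in office (20).
2/3 of 20 = 13.33, rounded up to 14.

14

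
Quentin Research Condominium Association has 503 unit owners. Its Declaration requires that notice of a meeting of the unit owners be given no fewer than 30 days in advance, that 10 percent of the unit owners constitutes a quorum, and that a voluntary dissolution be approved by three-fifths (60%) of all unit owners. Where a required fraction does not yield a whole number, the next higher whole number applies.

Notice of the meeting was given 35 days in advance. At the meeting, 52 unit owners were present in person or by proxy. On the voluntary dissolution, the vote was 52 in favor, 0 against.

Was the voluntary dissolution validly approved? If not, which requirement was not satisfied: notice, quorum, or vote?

Notice: 35 days given; 30 required. Satisfied.
Quorum: 10% of 503 = 50.30, rounded up to 51; 52 present. Satisfied.
Vote: requires three-fifths of all unit owners (503); 3/5 of 503 = 301.80, rounded up to 302, so 302 needed; 52 in favor. Not satisfied.

Invalid — vote requirement not satisfied.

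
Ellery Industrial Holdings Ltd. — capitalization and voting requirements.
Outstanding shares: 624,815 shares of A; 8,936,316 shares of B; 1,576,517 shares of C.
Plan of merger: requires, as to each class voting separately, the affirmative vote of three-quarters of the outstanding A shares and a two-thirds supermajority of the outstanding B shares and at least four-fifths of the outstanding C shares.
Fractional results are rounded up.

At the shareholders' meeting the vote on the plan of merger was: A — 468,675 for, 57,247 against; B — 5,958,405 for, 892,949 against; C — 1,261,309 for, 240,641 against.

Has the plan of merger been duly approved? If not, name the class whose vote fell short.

Approved — every class gave the required vote.

A: 3/4 of 624815 = 468611.25, rounded up to 468612; 468,612 required, 468,675 in favor — approved.
B: 2/3 of 8936316 = 5957544; 5,957,544 required, 5,958,405 in favor — approved.
C: 4/5 of 1576517 = 1261213.60, rounded up to 1261214; 1,261,214 required, 1,261,309 in favor — approved.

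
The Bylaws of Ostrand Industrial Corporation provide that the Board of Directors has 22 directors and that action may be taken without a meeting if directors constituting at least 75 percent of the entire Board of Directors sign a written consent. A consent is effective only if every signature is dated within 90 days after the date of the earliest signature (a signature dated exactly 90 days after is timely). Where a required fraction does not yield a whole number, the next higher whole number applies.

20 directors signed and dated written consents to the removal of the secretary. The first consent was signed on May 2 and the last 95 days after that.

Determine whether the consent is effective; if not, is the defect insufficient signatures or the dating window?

Not effective — dating-window requirement not satisfied.

Signatures required: at least 75 percent of 22 — 3/4 of 22 = 16.50, rounded up to 17, so 17 needed; 20 signed. Sufficient.
Dating window: the latest signature is 95 days after the earliest; the limit is 90 days. Outside the window.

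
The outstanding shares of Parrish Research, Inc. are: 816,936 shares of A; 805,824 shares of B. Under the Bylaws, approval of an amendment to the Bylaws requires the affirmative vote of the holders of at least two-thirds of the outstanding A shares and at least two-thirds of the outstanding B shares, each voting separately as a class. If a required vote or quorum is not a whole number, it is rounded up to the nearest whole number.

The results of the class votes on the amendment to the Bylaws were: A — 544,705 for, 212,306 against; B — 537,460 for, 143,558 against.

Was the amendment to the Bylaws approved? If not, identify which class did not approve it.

A: 2/3 of 816936 = 544624; 544,624 required, 544,705 in favor — approved.
B: 2/3 of 805824 = 537216; 537,216 required, 537,460 in favor — approved.

Approved — every class gave the required vote.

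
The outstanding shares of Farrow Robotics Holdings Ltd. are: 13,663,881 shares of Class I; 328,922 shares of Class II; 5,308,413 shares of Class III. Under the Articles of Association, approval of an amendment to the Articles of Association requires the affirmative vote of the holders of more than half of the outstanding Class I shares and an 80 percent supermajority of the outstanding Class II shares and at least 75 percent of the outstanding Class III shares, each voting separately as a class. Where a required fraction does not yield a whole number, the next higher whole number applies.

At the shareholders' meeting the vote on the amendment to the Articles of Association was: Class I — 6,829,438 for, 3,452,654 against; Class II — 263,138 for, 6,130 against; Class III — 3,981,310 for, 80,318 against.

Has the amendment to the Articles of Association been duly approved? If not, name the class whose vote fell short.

Class I: a majority of 13663881 is 6831941; 6,831,941 required, 6,829,438 in favor — not approved.
Class II: 4/5 of 328922 = 263137.60, rounded up to 263138; 263,138 required, 263,138 in favor — approved.
Class III: 3/4 of 5308413 = 3981309.75, rounded up to 3981310; 3,981,310 required, 3,981,310 in favor — approved.

Not approved — the Class I shares did not give the required vote.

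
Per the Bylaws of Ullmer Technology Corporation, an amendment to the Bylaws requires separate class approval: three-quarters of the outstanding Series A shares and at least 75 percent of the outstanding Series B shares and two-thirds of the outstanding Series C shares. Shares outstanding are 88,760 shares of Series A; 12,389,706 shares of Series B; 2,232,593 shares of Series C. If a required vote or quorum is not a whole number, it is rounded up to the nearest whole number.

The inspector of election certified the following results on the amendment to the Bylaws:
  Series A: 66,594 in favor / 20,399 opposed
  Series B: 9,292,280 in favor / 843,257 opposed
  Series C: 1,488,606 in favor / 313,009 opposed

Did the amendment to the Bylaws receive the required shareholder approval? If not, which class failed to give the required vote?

Series A: 3/4 of 88760 = 66570; 66,570 required, 66,594 in favor — approved.
Series B: 3/4 of 12389706 = 9292279.50, rounded up to 9292280; 9,292,280 required, 9,292,280 in favor — approved.
Series C: 2/3 of 2232593 = 1488395.33, rounded up to 1488396; 1,488,396 required, 1,488,606 in favor — approved.

Approved — every class gave the required vote.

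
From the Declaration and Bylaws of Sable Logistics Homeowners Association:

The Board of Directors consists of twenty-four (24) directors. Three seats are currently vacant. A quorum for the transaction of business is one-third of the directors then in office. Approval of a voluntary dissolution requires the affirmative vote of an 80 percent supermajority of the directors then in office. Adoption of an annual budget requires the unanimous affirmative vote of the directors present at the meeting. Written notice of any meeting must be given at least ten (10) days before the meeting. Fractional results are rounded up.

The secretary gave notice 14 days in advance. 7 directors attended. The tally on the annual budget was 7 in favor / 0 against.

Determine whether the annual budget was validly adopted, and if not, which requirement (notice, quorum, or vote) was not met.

Valid — all requirements satisfied.

Notice: 14 days given; 10 required (14 ≥ 10). Satisfied.
Quorum: 7 present; quorum is 7. Satisfied.
Vote: the annual budget requires the unanimous vote of the directors present (7). Unanimous means all 7, so 7 affirmative votes are needed; 7 voted in favor. Satisfied.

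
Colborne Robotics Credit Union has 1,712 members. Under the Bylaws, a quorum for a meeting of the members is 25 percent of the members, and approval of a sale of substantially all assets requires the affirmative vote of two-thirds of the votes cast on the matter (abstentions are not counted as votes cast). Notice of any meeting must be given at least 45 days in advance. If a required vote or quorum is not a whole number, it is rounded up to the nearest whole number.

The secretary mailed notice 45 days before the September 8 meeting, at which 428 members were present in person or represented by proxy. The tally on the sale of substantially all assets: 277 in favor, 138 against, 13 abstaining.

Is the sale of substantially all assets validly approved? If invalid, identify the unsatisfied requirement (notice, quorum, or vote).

Notice: 45 days given; 45 required. Satisfied.
Quorum: 25% of 1,712 = 428; 428 present. Satisfied.
Vote: requires two-thirds of the votes cast (428 − 13 abstaining = 415); 2/3 of 415 = 276.67, rounded up to 277, so 277 needed; 277 in favor. Satisfied.

Valid — all requirements satisfied.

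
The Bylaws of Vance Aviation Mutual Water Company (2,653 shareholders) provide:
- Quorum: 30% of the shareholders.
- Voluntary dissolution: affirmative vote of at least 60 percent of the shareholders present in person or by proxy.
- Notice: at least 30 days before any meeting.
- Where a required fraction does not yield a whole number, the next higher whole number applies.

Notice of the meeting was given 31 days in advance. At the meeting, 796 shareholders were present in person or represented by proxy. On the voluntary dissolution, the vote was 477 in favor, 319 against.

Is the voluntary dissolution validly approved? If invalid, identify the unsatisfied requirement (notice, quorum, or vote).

Invalid — vote requirement not satisfied.

Notice: 31 days given; 30 required. Satisfied.
Quorum: 30% of 2,653 = 795.90, rounded up to 796; 796 present. Satisfied.
Vote: requires three-fifths of those present (796); 3/5 of 796 = 477.60, rounded up to 478, so 478 needed; 477 in favor. Not satisfied.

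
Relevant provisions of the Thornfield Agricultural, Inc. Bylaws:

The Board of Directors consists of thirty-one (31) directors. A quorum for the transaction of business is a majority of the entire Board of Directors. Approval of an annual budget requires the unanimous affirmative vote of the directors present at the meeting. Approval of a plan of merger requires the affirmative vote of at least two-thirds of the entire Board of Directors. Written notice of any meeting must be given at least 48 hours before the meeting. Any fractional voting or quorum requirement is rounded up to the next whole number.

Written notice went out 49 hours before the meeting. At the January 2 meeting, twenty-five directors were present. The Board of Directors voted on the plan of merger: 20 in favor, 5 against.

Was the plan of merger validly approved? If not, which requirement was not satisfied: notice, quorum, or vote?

Invalid — vote requirement not satisfied.

Notice: 49 hours given; 48 required (49 ≥ 48). Satisfied.
Quorum: 25 present; quorum is 16. Satisfied.
Vote: the plan of merger requires two-thirds of the entire Board of Directors (31). 2/3 of 31 = 20.67, rounded up to 21, so 21 affirmative votes are needed; 20 voted in favor. Not satisfied.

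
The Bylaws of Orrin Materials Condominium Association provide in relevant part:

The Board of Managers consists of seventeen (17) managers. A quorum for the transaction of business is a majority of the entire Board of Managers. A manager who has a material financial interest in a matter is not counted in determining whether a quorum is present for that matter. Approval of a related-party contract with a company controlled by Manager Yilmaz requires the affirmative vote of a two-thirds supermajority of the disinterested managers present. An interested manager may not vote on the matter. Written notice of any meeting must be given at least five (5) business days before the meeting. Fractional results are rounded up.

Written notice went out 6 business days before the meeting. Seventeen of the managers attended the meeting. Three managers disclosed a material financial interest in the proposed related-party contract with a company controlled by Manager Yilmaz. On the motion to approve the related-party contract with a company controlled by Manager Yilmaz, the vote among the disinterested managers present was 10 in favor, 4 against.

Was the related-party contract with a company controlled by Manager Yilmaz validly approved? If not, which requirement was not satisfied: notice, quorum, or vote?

Notice: 6 business days given; 5 required (6 ≥ 5). Satisfied.
Quorum: 17 present, but the 3 interested managers do not count, leaving 14. Quorum is 9. Satisfied.
Vote: the related-party contract with a company controlled by Manager Yilmaz requires two-thirds of the disinterested managers present (17 − 3 = 14). 2/3 of 14 = 9.33, rounded up to 10, so 10 affirmative votes are needed; 10 voted in favor. Satisfied.

Valid — all requirements satisfied.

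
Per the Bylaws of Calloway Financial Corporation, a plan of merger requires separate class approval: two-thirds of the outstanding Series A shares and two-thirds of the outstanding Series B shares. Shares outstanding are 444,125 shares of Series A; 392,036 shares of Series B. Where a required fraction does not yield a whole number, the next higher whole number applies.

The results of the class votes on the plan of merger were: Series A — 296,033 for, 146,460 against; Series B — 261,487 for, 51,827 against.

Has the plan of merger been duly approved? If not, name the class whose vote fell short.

Series A: 2/3 of 444125 = 296083.33, rounded up to 296084; 296,084 required, 296,033 in favor — not approved.
Series B: 2/3 of 392036 = 261357.33, rounded up to 261358; 261,358 required, 261,487 in favor — approved.

Not approved — the Series A shares did not give the required vote.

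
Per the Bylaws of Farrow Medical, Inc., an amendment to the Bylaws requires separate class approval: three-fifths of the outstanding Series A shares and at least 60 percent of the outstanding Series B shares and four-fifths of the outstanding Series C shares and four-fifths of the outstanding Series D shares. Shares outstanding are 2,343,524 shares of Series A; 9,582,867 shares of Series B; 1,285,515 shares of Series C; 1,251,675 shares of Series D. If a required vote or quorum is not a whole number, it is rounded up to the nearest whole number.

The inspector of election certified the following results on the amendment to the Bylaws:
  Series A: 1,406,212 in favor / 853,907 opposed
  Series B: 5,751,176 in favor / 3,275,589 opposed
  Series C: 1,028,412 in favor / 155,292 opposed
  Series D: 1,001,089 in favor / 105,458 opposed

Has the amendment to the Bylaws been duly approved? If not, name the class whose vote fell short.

Series A: 3/5 of 2343524 = 1406114.40, rounded up to 1406115; 1,406,115 required, 1,406,212 in favor — approved.
Series B: 3/5 of 9582867 = 5749720.20, rounded up to 5749721; 5,749,721 required, 5,751,176 in favor — approved.
Series C: 4/5 of 1285515 = 1028412; 1,028,412 required, 1,028,412 in favor — approved.
Series D: 4/5 of 1251675 = 1001340; 1,001,340 required, 1,001,089 in favor — not approved.

Not approved — the Series D shares did not give the required vote.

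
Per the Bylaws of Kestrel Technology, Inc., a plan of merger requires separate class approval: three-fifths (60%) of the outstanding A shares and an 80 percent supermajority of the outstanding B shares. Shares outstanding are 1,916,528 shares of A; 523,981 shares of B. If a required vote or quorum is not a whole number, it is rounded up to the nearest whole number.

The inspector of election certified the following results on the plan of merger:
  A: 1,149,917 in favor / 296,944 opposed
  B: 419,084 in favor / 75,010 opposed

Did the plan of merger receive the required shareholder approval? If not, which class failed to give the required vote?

A: 3/5 of 1916528 = 1149916.80, rounded up to 1149917; 1,149,917 required, 1,149,917 in favor — approved.
B: 4/5 of 523981 = 419184.80, rounded up to 419185; 419,185 required, 419,084 in favor — not approved.

Not approved — the B shares did not give the required vote.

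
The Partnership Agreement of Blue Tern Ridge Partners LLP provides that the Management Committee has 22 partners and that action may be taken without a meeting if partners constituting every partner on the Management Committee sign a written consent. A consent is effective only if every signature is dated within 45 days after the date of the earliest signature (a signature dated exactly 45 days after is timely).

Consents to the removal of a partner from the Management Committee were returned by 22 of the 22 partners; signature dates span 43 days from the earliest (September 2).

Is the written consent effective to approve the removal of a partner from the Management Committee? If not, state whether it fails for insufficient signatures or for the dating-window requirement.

Effective — both the signature and dating-window requirements are satisfied.

Signatures required: the unanimous vote of 22 — unanimous means all 22, so 22 needed; 22 signed. Sufficient.
Dating window: the latest signature is 43 days after the earliest; the limit is 45 days. Within the window.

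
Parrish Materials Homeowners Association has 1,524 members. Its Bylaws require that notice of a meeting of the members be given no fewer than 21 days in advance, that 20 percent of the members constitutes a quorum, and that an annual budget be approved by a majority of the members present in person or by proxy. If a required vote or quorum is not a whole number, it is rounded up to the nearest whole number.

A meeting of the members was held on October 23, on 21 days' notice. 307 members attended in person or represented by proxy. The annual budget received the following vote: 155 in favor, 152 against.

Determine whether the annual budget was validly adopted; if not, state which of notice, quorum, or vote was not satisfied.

Notice: 21 days given; 21 required. Satisfied.
Quorum: 20% of 1,524 = 304.80, rounded up to 305; 307 present. Satisfied.
Vote: requires a majority of those present (307); a majority of 307 is 154, so 154 needed; 155 in favor. Satisfied.

Valid — all requirements satisfied.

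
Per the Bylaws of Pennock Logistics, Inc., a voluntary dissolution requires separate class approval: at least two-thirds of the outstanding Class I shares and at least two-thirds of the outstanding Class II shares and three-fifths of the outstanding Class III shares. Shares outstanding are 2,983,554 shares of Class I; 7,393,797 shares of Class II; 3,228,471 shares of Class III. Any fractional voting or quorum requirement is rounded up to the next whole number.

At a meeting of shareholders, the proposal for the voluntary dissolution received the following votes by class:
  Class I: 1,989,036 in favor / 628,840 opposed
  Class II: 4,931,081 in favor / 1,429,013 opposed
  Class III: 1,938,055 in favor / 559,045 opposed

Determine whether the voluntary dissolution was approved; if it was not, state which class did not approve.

Class I: 2/3 of 2983554 = 1989036; 1,989,036 required, 1,989,036 in favor — approved.
Class II: 2/3 of 7393797 = 4929198; 4,929,198 required, 4,931,081 in favor — approved.
Class III: 3/5 of 3228471 = 1937082.60, rounded up to 1937083; 1,937,083 required, 1,938,055 in favor — approved.

Approved — every class gave the required vote.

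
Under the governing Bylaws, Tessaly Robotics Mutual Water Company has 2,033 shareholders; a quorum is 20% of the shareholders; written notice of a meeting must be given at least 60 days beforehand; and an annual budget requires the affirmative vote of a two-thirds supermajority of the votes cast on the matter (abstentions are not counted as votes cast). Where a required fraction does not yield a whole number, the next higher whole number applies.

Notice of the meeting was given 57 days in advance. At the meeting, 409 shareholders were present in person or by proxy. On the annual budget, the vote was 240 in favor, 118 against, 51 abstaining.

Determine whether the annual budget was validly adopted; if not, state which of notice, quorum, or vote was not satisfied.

Invalid — notice requirement not satisfied.

Notice: 57 days given; 60 required. Not satisfied.
Quorum: 20% of 2,033 = 406.60, rounded up to 407; 409 present. Satisfied.
Vote: requires two-thirds of the votes cast (409 − 51 abstaining = 358); 2/3 of 358 = 238.67, rounded up to 239, so 239 needed; 240 in favor. Satisfied.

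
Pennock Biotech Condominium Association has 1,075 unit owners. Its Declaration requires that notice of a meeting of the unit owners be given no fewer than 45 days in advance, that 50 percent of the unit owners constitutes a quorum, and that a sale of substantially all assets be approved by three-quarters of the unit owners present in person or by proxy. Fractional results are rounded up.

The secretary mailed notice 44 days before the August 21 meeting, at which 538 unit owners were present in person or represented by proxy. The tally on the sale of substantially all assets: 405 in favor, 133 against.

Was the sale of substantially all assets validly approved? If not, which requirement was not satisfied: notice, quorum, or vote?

Invalid — notice requirement not satisfied.

Notice: 44 days given; 45 required. Not satisfied.
Quorum: 50% of 1,075 = 537.50, rounded up to 538; 538 present. Satisfied.
Vote: requires three-fourths of those present (538); 3/4 of 538 = 403.50, rounded up to 404, so 404 needed; 405 in favor. Satisfied.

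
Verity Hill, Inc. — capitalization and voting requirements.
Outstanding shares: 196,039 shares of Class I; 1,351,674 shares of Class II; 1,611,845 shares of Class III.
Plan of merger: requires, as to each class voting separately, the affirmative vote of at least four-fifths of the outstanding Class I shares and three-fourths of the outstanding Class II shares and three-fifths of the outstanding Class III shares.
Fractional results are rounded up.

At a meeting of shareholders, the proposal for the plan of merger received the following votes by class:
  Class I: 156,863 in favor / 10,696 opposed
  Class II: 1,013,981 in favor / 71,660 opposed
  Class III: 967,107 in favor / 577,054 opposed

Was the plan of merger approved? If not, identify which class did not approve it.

Class I: 4/5 of 196039 = 156831.20, rounded up to 156832; 156,832 required, 156,863 in favor — approved.
Class II: 3/4 of 1351674 = 1013755.50, rounded up to 1013756; 1,013,756 required, 1,013,981 in favor — approved.
Class III: 3/5 of 1611845 = 967107; 967,107 required, 967,107 in favor — approved.

Approved — every class gave the required vote.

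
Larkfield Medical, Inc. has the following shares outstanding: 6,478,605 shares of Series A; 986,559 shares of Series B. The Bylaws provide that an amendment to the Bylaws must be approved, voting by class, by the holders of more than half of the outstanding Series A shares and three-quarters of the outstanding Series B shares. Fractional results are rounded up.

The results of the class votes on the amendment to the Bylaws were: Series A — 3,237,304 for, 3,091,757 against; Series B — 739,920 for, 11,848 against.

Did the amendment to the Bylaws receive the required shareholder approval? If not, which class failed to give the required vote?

Series A: a majority of 6478605 is 3239303; 3,239,303 required, 3,237,304 in favor — not approved.
Series B: 3/4 of 986559 = 739919.25, rounded up to 739920; 739,920 required, 739,920 in favor — approved.

Not approved — the Series A shares did not give the required vote.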